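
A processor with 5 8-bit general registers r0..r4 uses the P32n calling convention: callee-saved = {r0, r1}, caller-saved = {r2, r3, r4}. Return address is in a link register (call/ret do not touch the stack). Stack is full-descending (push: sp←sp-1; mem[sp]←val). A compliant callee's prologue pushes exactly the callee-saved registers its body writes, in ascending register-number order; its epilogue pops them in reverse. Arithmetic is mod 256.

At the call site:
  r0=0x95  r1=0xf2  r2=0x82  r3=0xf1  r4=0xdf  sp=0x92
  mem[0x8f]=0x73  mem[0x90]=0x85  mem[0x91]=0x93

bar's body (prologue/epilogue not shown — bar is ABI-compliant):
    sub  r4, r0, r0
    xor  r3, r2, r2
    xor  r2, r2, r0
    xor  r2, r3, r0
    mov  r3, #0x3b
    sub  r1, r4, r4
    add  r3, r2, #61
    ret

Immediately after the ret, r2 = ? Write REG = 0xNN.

REG = 0x95

prologue: push r1 → mem[0x91]=0xf2, sp=0x91
body[0] sub  r4, r0, r0 → r4=0x00
body[1] xor  r3, r2, r2 → r3=0x00
body[2] xor  r2, r2, r0 → r2=0x17
body[3] xor  r2, r3, r0 → r2=0x95
body[4] mov  r3, #0x3b → r3=0x3b
body[5] sub  r1, r4, r4 → r1=0x00
body[6] add  r3, r2, #61 → r3=0xd2
epilogue: pop r1=0xf2, sp=0x92
r2 is caller-saved → body value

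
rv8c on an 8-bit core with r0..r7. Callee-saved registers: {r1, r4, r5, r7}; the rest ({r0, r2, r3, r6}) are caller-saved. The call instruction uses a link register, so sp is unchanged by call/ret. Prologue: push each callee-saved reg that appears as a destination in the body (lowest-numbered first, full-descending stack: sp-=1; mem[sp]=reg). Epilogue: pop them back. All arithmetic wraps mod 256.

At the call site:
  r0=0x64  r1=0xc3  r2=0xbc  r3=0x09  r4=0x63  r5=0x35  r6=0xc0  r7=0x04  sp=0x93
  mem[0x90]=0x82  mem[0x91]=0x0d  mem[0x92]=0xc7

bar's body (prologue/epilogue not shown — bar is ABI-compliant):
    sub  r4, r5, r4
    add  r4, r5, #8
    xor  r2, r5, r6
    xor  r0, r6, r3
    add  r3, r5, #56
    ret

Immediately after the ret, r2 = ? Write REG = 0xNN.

prologue: push r4 -> mem[0x92]=0x63, sp=0x92
body[0] sub  r4, r5, r4 -> r4=0xd2
body[1] add  r4, r5, #8 -> r4=0x3d
body[2] xor  r2, r5, r6 -> r2=0xf5
body[3] xor  r0, r6, r3 -> r0=0xc9
body[4] add  r3, r5, #56 -> r3=0x6d
epilogue: pop r4=0x63, sp=0x93
r2 is caller-saved -> body value

REG = 0xf5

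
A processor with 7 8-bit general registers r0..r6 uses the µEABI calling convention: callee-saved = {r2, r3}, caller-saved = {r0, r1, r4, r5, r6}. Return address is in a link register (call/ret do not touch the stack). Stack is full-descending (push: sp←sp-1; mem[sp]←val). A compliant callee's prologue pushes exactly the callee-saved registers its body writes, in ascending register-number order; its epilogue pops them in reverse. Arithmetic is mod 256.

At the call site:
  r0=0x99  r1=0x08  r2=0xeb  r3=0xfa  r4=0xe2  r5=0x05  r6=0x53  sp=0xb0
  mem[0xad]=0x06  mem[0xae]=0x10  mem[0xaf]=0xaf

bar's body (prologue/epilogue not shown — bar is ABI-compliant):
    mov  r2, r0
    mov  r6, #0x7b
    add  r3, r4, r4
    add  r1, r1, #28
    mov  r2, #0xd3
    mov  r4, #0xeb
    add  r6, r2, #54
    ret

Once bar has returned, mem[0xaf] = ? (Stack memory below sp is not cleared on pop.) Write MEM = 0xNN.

prologue: push r2 → mem[0xaf]=0xeb, sp=0xaf
prologue: push r3 → mem[0xae]=0xfa, sp=0xae
body[0] mov  r2, r0 → r2=0x99
body[1] mov  r6, #0x7b → r6=0x7b
body[2] add  r3, r4, r4 → r3=0xc4
body[3] add  r1, r1, #28 → r1=0x24
body[4] mov  r2, #0xd3 → r2=0xd3
body[5] mov  r4, #0xeb → r4=0xeb
body[6] add  r6, r2, #54 → r6=0x09
epilogue: pop r3=0xfa, sp=0xaf
epilogue: pop r2=0xeb, sp=0xb0
prologue pushed ['r2', 'r3'] at ['0xaf', '0xae']

MEM = 0xeb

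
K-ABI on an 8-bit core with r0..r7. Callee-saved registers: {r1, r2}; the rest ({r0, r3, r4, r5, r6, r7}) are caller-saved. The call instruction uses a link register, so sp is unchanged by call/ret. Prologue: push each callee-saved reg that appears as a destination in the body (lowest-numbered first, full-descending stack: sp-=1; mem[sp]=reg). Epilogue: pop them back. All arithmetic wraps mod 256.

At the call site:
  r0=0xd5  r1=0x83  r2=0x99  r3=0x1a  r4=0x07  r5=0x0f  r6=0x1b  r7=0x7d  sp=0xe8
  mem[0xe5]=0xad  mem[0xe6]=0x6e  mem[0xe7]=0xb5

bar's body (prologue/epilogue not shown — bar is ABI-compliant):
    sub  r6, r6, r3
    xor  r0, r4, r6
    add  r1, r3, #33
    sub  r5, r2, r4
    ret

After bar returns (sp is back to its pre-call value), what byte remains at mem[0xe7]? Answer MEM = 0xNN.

prologue: push r1 → mem[0xe7]=0x83, sp=0xe7
body[0] sub  r6, r6, r3 → r6=0x01
body[1] xor  r0, r4, r6 → r0=0x06
body[2] add  r1, r3, #33 → r1=0x3b
body[3] sub  r5, r2, r4 → r5=0x92
epilogue: pop r1=0x83, sp=0xe8
prologue pushed ['r1'] at ['0xe7']

MEM = 0x83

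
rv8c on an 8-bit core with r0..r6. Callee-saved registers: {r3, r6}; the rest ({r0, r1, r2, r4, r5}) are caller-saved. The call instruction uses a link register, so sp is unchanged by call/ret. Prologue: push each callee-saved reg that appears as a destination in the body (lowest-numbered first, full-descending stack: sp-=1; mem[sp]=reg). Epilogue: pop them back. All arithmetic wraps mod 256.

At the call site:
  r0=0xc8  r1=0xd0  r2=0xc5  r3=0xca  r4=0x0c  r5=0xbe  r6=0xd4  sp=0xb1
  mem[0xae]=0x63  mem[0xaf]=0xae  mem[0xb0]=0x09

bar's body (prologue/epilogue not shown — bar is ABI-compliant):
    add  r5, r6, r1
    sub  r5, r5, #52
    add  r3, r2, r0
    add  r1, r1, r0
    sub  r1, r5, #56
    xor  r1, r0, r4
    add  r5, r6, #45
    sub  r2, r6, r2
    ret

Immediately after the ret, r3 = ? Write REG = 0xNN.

REG = 0xca

prologue: push r3 → mem[0xb0]=0xca, sp=0xb0
body[0] add  r5, r6, r1 → r5=0xa4
body[1] sub  r5, r5, #52 → r5=0x70
body[2] add  r3, r2, r0 → r3=0x8d
body[3] add  r1, r1, r0 → r1=0x98
body[4] sub  r1, r5, #56 → r1=0x38
body[5] xor  r1, r0, r4 → r1=0xc4
body[6] add  r5, r6, #45 → r5=0x01
body[7] sub  r2, r6, r2 → r2=0x0f
epilogue: pop r3=0xca, sp=0xb1
r3 is callee-saved → restored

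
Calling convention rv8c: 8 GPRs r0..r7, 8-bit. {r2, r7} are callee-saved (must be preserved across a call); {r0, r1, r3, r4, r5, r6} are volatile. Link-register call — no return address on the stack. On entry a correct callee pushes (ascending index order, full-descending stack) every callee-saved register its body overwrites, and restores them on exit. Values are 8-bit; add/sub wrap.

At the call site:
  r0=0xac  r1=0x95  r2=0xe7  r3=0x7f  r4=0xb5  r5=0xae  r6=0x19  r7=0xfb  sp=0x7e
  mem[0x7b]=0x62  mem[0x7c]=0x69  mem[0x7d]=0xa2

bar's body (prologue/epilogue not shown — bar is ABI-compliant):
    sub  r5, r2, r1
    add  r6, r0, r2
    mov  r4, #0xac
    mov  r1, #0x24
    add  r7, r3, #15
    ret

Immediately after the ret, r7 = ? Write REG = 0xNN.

prologue: push r7 -> mem[0x7d]=0xfb, sp=0x7d
body[0] sub  r5, r2, r1 -> r5=0x52
body[1] add  r6, r0, r2 -> r6=0x93
body[2] mov  r4, #0xac -> r4=0xac
body[3] mov  r1, #0x24 -> r1=0x24
body[4] add  r7, r3, #15 -> r7=0x8e
epilogue: pop r7=0xfb, sp=0x7e
r7 is callee-saved -> restored

REG = 0xfb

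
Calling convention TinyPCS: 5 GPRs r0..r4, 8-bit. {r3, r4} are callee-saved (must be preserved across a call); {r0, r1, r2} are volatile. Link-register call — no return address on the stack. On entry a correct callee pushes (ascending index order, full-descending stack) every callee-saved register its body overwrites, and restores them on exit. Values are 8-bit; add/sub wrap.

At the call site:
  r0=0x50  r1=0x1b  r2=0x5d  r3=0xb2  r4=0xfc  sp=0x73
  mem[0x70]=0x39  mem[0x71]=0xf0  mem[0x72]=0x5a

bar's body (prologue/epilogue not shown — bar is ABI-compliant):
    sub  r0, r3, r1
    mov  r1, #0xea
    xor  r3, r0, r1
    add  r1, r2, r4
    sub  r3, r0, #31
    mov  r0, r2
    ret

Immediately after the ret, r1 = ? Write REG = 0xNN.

prologue: push r3 → mem[0x72]=0xb2, sp=0x72
body[0] sub  r0, r3, r1 → r0=0x97
body[1] mov  r1, #0xea → r1=0xea
body[2] xor  r3, r0, r1 → r3=0x7d
body[3] add  r1, r2, r4 → r1=0x59
body[4] sub  r3, r0, #31 → r3=0x78
body[5] mov  r0, r2 → r0=0x5d
epilogue: pop r3=0xb2, sp=0x73
r1 is caller-saved → body value

REG = 0x59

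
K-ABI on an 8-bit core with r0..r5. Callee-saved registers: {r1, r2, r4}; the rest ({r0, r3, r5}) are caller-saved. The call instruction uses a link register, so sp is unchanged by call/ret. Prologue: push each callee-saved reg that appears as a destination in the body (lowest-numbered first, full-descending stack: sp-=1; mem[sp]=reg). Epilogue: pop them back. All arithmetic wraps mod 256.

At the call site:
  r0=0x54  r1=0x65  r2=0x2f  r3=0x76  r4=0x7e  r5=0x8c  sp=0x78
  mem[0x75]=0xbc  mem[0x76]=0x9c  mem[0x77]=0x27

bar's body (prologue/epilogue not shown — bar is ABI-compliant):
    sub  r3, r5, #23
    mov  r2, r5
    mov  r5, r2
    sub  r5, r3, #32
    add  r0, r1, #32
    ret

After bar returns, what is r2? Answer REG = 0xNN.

REG = 0x2f

prologue: push r2 → mem[0x77]=0x2f, sp=0x77
body[0] sub  r3, r5, #23 → r3=0x75
body[1] mov  r2, r5 → r2=0x8c
body[2] mov  r5, r2 → r5=0x8c
body[3] sub  r5, r3, #32 → r5=0x55
body[4] add  r0, r1, #32 → r0=0x85
epilogue: pop r2=0x2f, sp=0x78
r2 is callee-saved → restored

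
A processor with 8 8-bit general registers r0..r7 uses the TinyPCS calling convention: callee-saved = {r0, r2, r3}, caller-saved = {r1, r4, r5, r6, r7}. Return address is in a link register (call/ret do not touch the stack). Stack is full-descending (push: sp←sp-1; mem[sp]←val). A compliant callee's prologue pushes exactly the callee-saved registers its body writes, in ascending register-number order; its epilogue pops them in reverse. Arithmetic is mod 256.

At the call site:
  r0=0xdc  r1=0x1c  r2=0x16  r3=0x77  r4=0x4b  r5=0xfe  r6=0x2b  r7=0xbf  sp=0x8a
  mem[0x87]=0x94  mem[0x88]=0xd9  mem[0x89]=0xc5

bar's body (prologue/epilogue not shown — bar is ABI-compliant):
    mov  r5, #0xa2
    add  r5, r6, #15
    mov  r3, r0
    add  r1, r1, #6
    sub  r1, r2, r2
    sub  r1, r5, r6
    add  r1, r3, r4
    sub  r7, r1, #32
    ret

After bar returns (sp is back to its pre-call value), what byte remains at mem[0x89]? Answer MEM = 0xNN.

MEM = 0x77

prologue: push r3 → mem[0x89]=0x77, sp=0x89
body[0] mov  r5, #0xa2 → r5=0xa2
body[1] add  r5, r6, #15 → r5=0x3a
body[2] mov  r3, r0 → r3=0xdc
body[3] add  r1, r1, #6 → r1=0x22
body[4] sub  r1, r2, r2 → r1=0x00
body[5] sub  r1, r5, r6 → r1=0x0f
body[6] add  r1, r3, r4 → r1=0x27
body[7] sub  r7, r1, #32 → r7=0x07
epilogue: pop r3=0x77, sp=0x8a
prologue pushed ['r3'] at ['0x89']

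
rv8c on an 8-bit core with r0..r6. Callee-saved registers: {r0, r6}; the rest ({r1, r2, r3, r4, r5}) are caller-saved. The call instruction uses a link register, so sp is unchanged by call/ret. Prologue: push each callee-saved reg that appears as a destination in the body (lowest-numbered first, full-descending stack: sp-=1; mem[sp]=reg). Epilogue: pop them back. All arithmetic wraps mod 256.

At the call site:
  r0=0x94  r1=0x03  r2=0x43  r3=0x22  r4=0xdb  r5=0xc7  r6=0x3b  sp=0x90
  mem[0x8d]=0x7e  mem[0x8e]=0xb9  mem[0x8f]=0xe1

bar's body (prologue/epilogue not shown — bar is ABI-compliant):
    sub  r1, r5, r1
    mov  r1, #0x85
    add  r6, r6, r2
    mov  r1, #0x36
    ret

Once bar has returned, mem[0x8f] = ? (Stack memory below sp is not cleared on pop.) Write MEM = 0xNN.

prologue: push r6 -> mem[0x8f]=0x3b, sp=0x8f
body[0] sub  r1, r5, r1 -> r1=0xc4
body[1] mov  r1, #0x85 -> r1=0x85
body[2] add  r6, r6, r2 -> r6=0x7e
body[3] mov  r1, #0x36 -> r1=0x36
epilogue: pop r6=0x3b, sp=0x90
prologue pushed ['r6'] at ['0x8f']

MEM = 0x3b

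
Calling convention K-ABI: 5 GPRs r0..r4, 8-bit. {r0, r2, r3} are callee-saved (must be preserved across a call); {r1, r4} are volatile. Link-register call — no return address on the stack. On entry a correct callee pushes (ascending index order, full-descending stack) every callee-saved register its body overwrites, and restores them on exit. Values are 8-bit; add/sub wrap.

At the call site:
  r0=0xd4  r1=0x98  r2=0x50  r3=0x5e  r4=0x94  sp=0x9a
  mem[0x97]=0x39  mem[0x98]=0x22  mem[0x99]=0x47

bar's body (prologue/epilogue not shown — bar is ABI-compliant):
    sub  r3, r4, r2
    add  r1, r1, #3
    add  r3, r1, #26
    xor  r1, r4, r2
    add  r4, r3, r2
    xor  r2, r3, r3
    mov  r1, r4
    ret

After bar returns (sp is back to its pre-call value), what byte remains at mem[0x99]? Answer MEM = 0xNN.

MEM = 0x50

prologue: push r2 -> mem[0x99]=0x50, sp=0x99
prologue: push r3 -> mem[0x98]=0x5e, sp=0x98
body[0] sub  r3, r4, r2 -> r3=0x44
body[1] add  r1, r1, #3 -> r1=0x9b
body[2] add  r3, r1, #26 -> r3=0xb5
body[3] xor  r1, r4, r2 -> r1=0xc4
body[4] add  r4, r3, r2 -> r4=0x05
body[5] xor  r2, r3, r3 -> r2=0x00
body[6] mov  r1, r4 -> r1=0x05
epilogue: pop r3=0x5e, sp=0x99
epilogue: pop r2=0x50, sp=0x9a
prologue pushed ['r2', 'r3'] at ['0x99', '0x98']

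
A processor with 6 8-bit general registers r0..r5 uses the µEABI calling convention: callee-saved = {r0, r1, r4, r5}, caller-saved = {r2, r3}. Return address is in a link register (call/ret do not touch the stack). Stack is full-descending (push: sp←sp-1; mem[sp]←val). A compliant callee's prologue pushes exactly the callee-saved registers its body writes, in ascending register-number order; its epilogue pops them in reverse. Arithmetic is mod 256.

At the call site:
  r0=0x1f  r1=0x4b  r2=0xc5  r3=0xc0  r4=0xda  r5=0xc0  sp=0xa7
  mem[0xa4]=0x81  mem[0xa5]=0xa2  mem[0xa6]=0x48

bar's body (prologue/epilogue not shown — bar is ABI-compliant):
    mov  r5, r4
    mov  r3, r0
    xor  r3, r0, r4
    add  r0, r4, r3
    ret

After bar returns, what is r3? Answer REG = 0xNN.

prologue: push r0 → mem[0xa6]=0x1f, sp=0xa6
prologue: push r5 → mem[0xa5]=0xc0, sp=0xa5
body[0] mov  r5, r4 → r5=0xda
body[1] mov  r3, r0 → r3=0x1f
body[2] xor  r3, r0, r4 → r3=0xc5
body[3] add  r0, r4, r3 → r0=0x9f
epilogue: pop r5=0xc0, sp=0xa6
epilogue: pop r0=0x1f, sp=0xa7
r3 is caller-saved → body value

REG = 0xc5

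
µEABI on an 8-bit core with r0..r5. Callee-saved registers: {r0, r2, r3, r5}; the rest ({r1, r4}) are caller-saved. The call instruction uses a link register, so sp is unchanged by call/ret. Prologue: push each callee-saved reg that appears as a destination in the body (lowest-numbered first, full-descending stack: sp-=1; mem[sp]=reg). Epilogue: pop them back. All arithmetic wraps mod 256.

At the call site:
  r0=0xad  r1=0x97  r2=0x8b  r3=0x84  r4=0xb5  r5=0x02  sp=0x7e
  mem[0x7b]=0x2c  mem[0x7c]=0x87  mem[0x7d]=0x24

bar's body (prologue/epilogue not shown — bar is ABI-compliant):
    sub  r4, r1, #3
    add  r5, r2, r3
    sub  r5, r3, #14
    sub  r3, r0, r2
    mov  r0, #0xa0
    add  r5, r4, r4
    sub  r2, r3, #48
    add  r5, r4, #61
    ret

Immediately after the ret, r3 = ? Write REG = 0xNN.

REG = 0x84

prologue: push r0 → mem[0x7d]=0xad, sp=0x7d
prologue: push r2 → mem[0x7c]=0x8b, sp=0x7c
prologue: push r3 → mem[0x7b]=0x84, sp=0x7b
prologue: push r5 → mem[0x7a]=0x02, sp=0x7a
body[0] sub  r4, r1, #3 → r4=0x94
body[1] add  r5, r2, r3 → r5=0x0f
body[2] sub  r5, r3, #14 → r5=0x76
body[3] sub  r3, r0, r2 → r3=0x22
body[4] mov  r0, #0xa0 → r0=0xa0
body[5] add  r5, r4, r4 → r5=0x28
body[6] sub  r2, r3, #48 → r2=0xf2
body[7] add  r5, r4, #61 → r5=0xd1
epilogue: pop r5=0x02, sp=0x7b
epilogue: pop r3=0x84, sp=0x7c
epilogue: pop r2=0x8b, sp=0x7d
epilogue: pop r0=0xad, sp=0x7e
r3 is callee-saved → restored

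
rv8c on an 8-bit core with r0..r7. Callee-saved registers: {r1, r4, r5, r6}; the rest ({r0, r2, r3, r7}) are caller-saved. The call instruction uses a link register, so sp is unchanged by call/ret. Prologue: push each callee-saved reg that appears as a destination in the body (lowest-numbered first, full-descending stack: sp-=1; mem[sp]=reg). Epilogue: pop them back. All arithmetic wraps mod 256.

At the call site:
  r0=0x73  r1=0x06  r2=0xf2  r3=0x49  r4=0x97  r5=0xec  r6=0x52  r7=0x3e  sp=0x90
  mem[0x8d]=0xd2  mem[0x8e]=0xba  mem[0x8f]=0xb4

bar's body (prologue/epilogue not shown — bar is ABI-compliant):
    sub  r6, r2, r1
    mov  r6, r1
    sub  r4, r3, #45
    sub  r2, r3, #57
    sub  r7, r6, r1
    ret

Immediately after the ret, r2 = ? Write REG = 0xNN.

prologue: push r4 → mem[0x8f]=0x97, sp=0x8f
prologue: push r6 → mem[0x8e]=0x52, sp=0x8e
body[0] sub  r6, r2, r1 → r6=0xec
body[1] mov  r6, r1 → r6=0x06
body[2] sub  r4, r3, #45 → r4=0x1c
body[3] sub  r2, r3, #57 → r2=0x10
body[4] sub  r7, r6, r1 → r7=0x00
epilogue: pop r6=0x52, sp=0x8f
epilogue: pop r4=0x97, sp=0x90
r2 is caller-saved → body value

REG = 0x10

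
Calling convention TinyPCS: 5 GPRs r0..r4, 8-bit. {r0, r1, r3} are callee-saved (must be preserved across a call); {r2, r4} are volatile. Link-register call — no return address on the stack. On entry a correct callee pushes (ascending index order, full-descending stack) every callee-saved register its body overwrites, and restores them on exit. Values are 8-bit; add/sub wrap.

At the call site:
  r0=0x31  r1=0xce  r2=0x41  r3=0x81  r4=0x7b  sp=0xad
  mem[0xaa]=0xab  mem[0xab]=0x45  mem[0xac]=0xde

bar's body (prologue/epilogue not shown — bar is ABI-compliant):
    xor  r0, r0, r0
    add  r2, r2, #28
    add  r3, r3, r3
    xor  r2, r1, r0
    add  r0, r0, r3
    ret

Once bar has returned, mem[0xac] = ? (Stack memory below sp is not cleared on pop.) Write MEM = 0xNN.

MEM = 0x31

prologue: push r0 → mem[0xac]=0x31, sp=0xac
prologue: push r3 → mem[0xab]=0x81, sp=0xab
body[0] xor  r0, r0, r0 → r0=0x00
body[1] add  r2, r2, #28 → r2=0x5d
body[2] add  r3, r3, r3 → r3=0x02
body[3] xor  r2, r1, r0 → r2=0xce
body[4] add  r0, r0, r3 → r0=0x02
epilogue: pop r3=0x81, sp=0xac
epilogue: pop r0=0x31, sp=0xad
prologue pushed ['r0', 'r3'] at ['0xac', '0xab']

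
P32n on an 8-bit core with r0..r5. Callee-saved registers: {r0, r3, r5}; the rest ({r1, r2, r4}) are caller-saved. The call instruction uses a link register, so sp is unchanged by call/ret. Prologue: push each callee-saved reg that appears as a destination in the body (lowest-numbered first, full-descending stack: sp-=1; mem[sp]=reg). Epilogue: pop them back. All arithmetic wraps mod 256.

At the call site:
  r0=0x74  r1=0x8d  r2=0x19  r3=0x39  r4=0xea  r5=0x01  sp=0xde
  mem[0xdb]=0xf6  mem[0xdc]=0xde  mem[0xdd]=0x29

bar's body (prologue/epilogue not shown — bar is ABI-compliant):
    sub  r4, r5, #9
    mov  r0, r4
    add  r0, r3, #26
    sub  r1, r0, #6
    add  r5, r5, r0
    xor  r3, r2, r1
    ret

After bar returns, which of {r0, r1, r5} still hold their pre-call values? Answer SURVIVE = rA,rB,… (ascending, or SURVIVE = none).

SURVIVE = r0,r5

prologue: push r0 -> mem[0xdd]=0x74, sp=0xdd
prologue: push r3 -> mem[0xdc]=0x39, sp=0xdc
prologue: push r5 -> mem[0xdb]=0x01, sp=0xdb
body[0] sub  r4, r5, #9 -> r4=0xf8
body[1] mov  r0, r4 -> r0=0xf8
body[2] add  r0, r3, #26 -> r0=0x53
body[3] sub  r1, r0, #6 -> r1=0x4d
body[4] add  r5, r5, r0 -> r5=0x54
body[5] xor  r3, r2, r1 -> r3=0x54
epilogue: pop r5=0x01, sp=0xdc
epilogue: pop r3=0x39, sp=0xdd
epilogue: pop r0=0x74, sp=0xde
r0: callee-saved, written=True
r1: caller-saved, written=True
r5: callee-saved, written=True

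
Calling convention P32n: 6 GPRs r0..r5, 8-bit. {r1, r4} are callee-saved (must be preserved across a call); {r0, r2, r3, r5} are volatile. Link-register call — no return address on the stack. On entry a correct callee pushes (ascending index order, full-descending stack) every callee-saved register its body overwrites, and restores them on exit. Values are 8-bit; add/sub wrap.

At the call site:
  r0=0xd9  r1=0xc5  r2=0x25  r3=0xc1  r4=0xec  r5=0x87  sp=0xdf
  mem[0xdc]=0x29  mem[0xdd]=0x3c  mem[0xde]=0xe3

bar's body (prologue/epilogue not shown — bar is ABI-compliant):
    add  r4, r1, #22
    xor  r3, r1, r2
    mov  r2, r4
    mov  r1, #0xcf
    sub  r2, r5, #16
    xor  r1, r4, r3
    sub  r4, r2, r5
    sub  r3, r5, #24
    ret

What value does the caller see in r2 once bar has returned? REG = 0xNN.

REG = 0x77

prologue: push r1 -> mem[0xde]=0xc5, sp=0xde
prologue: push r4 -> mem[0xdd]=0xec, sp=0xdd
body[0] add  r4, r1, #22 -> r4=0xdb
body[1] xor  r3, r1, r2 -> r3=0xe0
body[2] mov  r2, r4 -> r2=0xdb
body[3] mov  r1, #0xcf -> r1=0xcf
body[4] sub  r2, r5, #16 -> r2=0x77
body[5] xor  r1, r4, r3 -> r1=0x3b
body[6] sub  r4, r2, r5 -> r4=0xf0
body[7] sub  r3, r5, #24 -> r3=0x6f
epilogue: pop r4=0xec, sp=0xde
epilogue: pop r1=0xc5, sp=0xdf
r2 is caller-saved -> body value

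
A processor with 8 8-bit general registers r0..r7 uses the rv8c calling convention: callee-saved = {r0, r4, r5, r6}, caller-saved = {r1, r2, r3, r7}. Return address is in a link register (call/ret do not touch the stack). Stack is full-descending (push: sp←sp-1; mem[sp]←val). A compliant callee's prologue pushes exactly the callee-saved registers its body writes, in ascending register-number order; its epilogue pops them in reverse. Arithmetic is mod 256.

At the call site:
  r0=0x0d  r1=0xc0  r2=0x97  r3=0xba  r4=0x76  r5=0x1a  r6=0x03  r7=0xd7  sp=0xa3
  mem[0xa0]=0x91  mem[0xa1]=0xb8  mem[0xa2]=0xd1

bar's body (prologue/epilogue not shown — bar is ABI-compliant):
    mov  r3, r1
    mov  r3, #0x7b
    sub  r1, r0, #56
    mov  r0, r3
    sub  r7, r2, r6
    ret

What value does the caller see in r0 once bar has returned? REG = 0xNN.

prologue: push r0 → mem[0xa2]=0x0d, sp=0xa2
body[0] mov  r3, r1 → r3=0xc0
body[1] mov  r3, #0x7b → r3=0x7b
body[2] sub  r1, r0, #56 → r1=0xd5
body[3] mov  r0, r3 → r0=0x7b
body[4] sub  r7, r2, r6 → r7=0x94
epilogue: pop r0=0x0d, sp=0xa3
r0 is callee-saved → restored

REG = 0x0d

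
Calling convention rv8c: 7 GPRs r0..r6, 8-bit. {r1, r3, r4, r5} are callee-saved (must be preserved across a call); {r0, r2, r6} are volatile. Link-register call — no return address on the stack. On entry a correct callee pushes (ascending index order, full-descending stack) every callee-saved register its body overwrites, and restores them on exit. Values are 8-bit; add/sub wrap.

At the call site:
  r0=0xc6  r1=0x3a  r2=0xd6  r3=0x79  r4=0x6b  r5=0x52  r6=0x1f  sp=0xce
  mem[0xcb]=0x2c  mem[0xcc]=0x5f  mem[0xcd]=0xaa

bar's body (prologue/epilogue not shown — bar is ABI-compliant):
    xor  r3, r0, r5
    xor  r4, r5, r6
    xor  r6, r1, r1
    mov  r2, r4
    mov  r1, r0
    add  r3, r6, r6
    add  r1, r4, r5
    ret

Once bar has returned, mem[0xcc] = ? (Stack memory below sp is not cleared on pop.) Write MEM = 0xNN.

prologue: push r1 -> mem[0xcd]=0x3a, sp=0xcd
prologue: push r3 -> mem[0xcc]=0x79, sp=0xcc
prologue: push r4 -> mem[0xcb]=0x6b, sp=0xcb
body[0] xor  r3, r0, r5 -> r3=0x94
body[1] xor  r4, r5, r6 -> r4=0x4d
body[2] xor  r6, r1, r1 -> r6=0x00
body[3] mov  r2, r4 -> r2=0x4d
body[4] mov  r1, r0 -> r1=0xc6
body[5] add  r3, r6, r6 -> r3=0x00
body[6] add  r1, r4, r5 -> r1=0x9f
epilogue: pop r4=0x6b, sp=0xcc
epilogue: pop r3=0x79, sp=0xcd
epilogue: pop r1=0x3a, sp=0xce
prologue pushed ['r1', 'r3', 'r4'] at ['0xcd', '0xcc', '0xcb']

MEM = 0x79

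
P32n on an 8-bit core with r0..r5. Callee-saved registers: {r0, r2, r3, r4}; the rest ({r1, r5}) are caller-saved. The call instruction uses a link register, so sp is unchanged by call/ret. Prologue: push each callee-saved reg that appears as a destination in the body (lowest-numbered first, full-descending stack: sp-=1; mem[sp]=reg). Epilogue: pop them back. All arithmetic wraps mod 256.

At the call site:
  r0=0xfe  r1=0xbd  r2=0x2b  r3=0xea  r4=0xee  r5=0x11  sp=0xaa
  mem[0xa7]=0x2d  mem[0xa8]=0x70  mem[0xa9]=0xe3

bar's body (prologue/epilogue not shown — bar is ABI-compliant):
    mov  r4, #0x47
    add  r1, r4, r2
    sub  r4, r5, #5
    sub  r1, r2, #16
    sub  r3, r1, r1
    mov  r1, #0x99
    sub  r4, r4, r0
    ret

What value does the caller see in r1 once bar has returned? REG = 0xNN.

REG = 0x99

prologue: push r3 -> mem[0xa9]=0xea, sp=0xa9
prologue: push r4 -> mem[0xa8]=0xee, sp=0xa8
body[0] mov  r4, #0x47 -> r4=0x47
body[1] add  r1, r4, r2 -> r1=0x72
body[2] sub  r4, r5, #5 -> r4=0x0c
body[3] sub  r1, r2, #16 -> r1=0x1b
body[4] sub  r3, r1, r1 -> r3=0x00
body[5] mov  r1, #0x99 -> r1=0x99
body[6] sub  r4, r4, r0 -> r4=0x0e
epilogue: pop r4=0xee, sp=0xa9
epilogue: pop r3=0xea, sp=0xaa
r1 is caller-saved -> body value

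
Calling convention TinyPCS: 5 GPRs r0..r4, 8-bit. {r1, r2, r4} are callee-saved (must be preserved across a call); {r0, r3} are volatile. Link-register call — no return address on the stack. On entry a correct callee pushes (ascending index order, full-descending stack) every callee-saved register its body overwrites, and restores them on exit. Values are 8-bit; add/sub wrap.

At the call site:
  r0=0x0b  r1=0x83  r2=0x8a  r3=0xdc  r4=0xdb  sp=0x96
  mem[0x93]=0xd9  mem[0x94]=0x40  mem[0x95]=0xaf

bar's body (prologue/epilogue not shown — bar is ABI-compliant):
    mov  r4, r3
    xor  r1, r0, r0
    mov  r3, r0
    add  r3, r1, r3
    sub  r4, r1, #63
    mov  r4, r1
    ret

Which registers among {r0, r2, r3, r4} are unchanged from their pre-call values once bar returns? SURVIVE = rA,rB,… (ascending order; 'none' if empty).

prologue: push r1 → mem[0x95]=0x83, sp=0x95
prologue: push r4 → mem[0x94]=0xdb, sp=0x94
body[0] mov  r4, r3 → r4=0xdc
body[1] xor  r1, r0, r0 → r1=0x00
body[2] mov  r3, r0 → r3=0x0b
body[3] add  r3, r1, r3 → r3=0x0b
body[4] sub  r4, r1, #63 → r4=0xc1
body[5] mov  r4, r1 → r4=0x00
epilogue: pop r4=0xdb, sp=0x95
epilogue: pop r1=0x83, sp=0x96
r0: caller-saved, written=False
r2: callee-saved, written=False
r3: caller-saved, written=True
r4: callee-saved, written=True

SURVIVE = r0,r2,r4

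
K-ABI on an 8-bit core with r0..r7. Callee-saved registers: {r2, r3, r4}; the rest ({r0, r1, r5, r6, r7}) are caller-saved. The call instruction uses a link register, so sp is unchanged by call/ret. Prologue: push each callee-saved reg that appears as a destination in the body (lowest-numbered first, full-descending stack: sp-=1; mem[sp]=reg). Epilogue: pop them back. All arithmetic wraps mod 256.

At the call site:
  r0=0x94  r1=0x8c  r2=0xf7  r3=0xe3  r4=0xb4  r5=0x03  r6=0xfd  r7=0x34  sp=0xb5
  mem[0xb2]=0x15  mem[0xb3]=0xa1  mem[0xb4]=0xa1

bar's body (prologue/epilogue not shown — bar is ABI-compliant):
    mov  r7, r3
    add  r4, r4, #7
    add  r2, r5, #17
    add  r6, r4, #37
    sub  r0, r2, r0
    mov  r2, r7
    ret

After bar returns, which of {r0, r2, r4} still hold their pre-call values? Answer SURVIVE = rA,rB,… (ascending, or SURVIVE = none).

prologue: push r2 → mem[0xb4]=0xf7, sp=0xb4
prologue: push r4 → mem[0xb3]=0xb4, sp=0xb3
body[0] mov  r7, r3 → r7=0xe3
body[1] add  r4, r4, #7 → r4=0xbb
body[2] add  r2, r5, #17 → r2=0x14
body[3] add  r6, r4, #37 → r6=0xe0
body[4] sub  r0, r2, r0 → r0=0x80
body[5] mov  r2, r7 → r2=0xe3
epilogue: pop r4=0xb4, sp=0xb4
epilogue: pop r2=0xf7, sp=0xb5
r0: caller-saved, written=True
r2: callee-saved, written=True
r4: callee-saved, written=True

SURVIVE = r2,r4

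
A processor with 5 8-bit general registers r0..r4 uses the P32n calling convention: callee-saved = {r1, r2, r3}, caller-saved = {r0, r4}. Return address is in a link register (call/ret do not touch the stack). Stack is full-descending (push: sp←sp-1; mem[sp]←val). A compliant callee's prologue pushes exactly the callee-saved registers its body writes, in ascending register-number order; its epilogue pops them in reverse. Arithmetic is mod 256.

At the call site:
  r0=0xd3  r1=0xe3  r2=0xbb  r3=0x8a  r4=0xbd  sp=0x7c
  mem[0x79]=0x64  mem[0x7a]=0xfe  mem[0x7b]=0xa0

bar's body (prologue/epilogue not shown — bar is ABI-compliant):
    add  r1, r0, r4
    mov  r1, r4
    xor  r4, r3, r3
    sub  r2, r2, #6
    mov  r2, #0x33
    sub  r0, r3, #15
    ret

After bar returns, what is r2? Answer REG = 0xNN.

prologue: push r1 -> mem[0x7b]=0xe3, sp=0x7b
prologue: push r2 -> mem[0x7a]=0xbb, sp=0x7a
body[0] add  r1, r0, r4 -> r1=0x90
body[1] mov  r1, r4 -> r1=0xbd
body[2] xor  r4, r3, r3 -> r4=0x00
body[3] sub  r2, r2, #6 -> r2=0xb5
body[4] mov  r2, #0x33 -> r2=0x33
body[5] sub  r0, r3, #15 -> r0=0x7b
epilogue: pop r2=0xbb, sp=0x7b
epilogue: pop r1=0xe3, sp=0x7c
r2 is callee-saved -> restored

REG = 0xbb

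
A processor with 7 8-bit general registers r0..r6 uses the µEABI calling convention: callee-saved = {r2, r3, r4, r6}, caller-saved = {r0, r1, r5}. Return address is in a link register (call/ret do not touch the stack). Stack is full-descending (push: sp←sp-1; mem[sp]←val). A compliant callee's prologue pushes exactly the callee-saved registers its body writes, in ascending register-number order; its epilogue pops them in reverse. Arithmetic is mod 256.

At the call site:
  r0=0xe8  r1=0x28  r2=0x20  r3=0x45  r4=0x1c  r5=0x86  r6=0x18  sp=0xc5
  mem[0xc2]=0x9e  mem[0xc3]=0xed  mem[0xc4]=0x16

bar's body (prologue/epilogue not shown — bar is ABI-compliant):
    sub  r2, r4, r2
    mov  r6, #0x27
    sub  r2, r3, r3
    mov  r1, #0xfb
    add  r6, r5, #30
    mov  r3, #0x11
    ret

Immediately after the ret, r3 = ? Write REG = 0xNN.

prologue: push r2 → mem[0xc4]=0x20, sp=0xc4
prologue: push r3 → mem[0xc3]=0x45, sp=0xc3
prologue: push r6 → mem[0xc2]=0x18, sp=0xc2
body[0] sub  r2, r4, r2 → r2=0xfc
body[1] mov  r6, #0x27 → r6=0x27
body[2] sub  r2, r3, r3 → r2=0x00
body[3] mov  r1, #0xfb → r1=0xfb
body[4] add  r6, r5, #30 → r6=0xa4
body[5] mov  r3, #0x11 → r3=0x11
epilogue: pop r6=0x18, sp=0xc3
epilogue: pop r3=0x45, sp=0xc4
epilogue: pop r2=0x20, sp=0xc5
r3 is callee-saved → restored

REG = 0x45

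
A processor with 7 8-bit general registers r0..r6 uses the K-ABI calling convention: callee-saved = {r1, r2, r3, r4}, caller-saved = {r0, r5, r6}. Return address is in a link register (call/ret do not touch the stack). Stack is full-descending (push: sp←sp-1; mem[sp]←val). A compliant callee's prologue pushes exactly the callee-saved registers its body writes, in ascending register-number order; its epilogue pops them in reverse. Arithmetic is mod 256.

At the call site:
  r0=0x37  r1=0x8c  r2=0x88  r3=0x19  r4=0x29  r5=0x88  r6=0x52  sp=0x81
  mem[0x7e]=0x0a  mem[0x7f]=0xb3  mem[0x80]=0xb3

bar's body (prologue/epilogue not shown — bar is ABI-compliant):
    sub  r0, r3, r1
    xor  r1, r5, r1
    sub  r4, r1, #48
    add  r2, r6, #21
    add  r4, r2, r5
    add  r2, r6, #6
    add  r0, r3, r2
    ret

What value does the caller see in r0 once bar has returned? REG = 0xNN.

REG = 0x71

prologue: push r1 -> mem[0x80]=0x8c, sp=0x80
prologue: push r2 -> mem[0x7f]=0x88, sp=0x7f
prologue: push r4 -> mem[0x7e]=0x29, sp=0x7e
body[0] sub  r0, r3, r1 -> r0=0x8d
body[1] xor  r1, r5, r1 -> r1=0x04
body[2] sub  r4, r1, #48 -> r4=0xd4
body[3] add  r2, r6, #21 -> r2=0x67
body[4] add  r4, r2, r5 -> r4=0xef
body[5] add  r2, r6, #6 -> r2=0x58
body[6] add  r0, r3, r2 -> r0=0x71
epilogue: pop r4=0x29, sp=0x7f
epilogue: pop r2=0x88, sp=0x80
epilogue: pop r1=0x8c, sp=0x81
r0 is caller-saved -> body value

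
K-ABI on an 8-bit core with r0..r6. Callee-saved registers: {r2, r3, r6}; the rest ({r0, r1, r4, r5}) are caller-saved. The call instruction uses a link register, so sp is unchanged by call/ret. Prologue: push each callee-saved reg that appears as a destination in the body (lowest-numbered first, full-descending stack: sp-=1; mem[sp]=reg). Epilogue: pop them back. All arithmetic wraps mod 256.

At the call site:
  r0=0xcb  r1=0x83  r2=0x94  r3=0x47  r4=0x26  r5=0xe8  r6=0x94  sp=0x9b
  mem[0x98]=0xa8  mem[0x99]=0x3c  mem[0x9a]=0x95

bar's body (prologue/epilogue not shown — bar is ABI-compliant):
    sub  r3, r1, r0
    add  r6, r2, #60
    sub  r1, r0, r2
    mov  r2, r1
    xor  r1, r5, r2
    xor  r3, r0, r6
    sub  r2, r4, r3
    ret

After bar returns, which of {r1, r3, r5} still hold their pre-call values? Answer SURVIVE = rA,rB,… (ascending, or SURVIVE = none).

prologue: push r2 -> mem[0x9a]=0x94, sp=0x9a
prologue: push r3 -> mem[0x99]=0x47, sp=0x99
prologue: push r6 -> mem[0x98]=0x94, sp=0x98
body[0] sub  r3, r1, r0 -> r3=0xb8
body[1] add  r6, r2, #60 -> r6=0xd0
body[2] sub  r1, r0, r2 -> r1=0x37
body[3] mov  r2, r1 -> r2=0x37
body[4] xor  r1, r5, r2 -> r1=0xdf
body[5] xor  r3, r0, r6 -> r3=0x1b
body[6] sub  r2, r4, r3 -> r2=0x0b
epilogue: pop r6=0x94, sp=0x99
epilogue: pop r3=0x47, sp=0x9a
epilogue: pop r2=0x94, sp=0x9b
r1: caller-saved, written=True
r3: callee-saved, written=True
r5: caller-saved, written=False

SURVIVE = r3,r5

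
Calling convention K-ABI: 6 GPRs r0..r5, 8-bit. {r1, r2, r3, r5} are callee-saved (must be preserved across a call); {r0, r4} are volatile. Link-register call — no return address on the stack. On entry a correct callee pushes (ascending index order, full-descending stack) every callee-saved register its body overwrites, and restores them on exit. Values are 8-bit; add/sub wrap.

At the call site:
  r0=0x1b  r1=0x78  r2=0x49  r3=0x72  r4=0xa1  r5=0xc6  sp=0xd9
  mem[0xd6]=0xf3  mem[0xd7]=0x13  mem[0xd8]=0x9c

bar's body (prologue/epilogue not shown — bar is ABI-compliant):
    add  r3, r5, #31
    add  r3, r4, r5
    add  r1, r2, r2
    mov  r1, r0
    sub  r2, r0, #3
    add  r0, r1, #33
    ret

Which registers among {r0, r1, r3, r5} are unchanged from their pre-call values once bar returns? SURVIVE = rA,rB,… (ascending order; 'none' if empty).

prologue: push r1 -> mem[0xd8]=0x78, sp=0xd8
prologue: push r2 -> mem[0xd7]=0x49, sp=0xd7
prologue: push r3 -> mem[0xd6]=0x72, sp=0xd6
body[0] add  r3, r5, #31 -> r3=0xe5
body[1] add  r3, r4, r5 -> r3=0x67
body[2] add  r1, r2, r2 -> r1=0x92
body[3] mov  r1, r0 -> r1=0x1b
body[4] sub  r2, r0, #3 -> r2=0x18
body[5] add  r0, r1, #33 -> r0=0x3c
epilogue: pop r3=0x72, sp=0xd7
epilogue: pop r2=0x49, sp=0xd8
epilogue: pop r1=0x78, sp=0xd9
r0: caller-saved, written=True
r1: callee-saved, written=True
r3: callee-saved, written=True
r5: callee-saved, written=False

SURVIVE = r1,r3,r5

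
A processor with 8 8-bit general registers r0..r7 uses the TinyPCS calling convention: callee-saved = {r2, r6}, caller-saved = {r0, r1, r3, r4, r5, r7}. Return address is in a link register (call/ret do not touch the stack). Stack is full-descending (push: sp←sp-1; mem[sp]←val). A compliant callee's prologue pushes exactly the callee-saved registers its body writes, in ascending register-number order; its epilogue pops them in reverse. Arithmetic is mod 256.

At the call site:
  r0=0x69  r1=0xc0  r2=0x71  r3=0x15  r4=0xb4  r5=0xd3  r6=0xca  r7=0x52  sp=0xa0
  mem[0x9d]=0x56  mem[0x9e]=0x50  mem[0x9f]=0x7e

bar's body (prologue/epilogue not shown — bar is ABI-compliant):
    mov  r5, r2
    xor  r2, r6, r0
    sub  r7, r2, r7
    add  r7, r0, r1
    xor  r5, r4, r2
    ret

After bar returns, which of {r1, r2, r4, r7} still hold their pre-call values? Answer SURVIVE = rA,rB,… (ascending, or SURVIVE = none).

SURVIVE = r1,r2,r4

prologue: push r2 → mem[0x9f]=0x71, sp=0x9f
body[0] mov  r5, r2 → r5=0x71
body[1] xor  r2, r6, r0 → r2=0xa3
body[2] sub  r7, r2, r7 → r7=0x51
body[3] add  r7, r0, r1 → r7=0x29
body[4] xor  r5, r4, r2 → r5=0x17
epilogue: pop r2=0x71, sp=0xa0
r1: caller-saved, written=False
r2: callee-saved, written=True
r4: caller-saved, written=False
r7: caller-saved, written=True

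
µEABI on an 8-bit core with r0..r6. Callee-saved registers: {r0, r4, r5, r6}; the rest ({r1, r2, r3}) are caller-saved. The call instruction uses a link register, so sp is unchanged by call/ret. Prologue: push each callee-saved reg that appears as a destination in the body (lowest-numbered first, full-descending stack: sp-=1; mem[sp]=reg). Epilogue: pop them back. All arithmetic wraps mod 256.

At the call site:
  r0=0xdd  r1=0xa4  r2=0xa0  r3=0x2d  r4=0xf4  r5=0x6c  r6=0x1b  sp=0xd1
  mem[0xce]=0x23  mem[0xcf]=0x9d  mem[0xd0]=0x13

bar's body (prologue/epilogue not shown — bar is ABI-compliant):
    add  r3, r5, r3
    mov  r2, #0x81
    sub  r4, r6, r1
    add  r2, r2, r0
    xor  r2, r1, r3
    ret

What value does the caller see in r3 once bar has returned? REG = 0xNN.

REG = 0x99

prologue: push r4 -> mem[0xd0]=0xf4, sp=0xd0
body[0] add  r3, r5, r3 -> r3=0x99
body[1] mov  r2, #0x81 -> r2=0x81
body[2] sub  r4, r6, r1 -> r4=0x77
body[3] add  r2, r2, r0 -> r2=0x5e
body[4] xor  r2, r1, r3 -> r2=0x3d
epilogue: pop r4=0xf4, sp=0xd1
r3 is caller-saved -> body value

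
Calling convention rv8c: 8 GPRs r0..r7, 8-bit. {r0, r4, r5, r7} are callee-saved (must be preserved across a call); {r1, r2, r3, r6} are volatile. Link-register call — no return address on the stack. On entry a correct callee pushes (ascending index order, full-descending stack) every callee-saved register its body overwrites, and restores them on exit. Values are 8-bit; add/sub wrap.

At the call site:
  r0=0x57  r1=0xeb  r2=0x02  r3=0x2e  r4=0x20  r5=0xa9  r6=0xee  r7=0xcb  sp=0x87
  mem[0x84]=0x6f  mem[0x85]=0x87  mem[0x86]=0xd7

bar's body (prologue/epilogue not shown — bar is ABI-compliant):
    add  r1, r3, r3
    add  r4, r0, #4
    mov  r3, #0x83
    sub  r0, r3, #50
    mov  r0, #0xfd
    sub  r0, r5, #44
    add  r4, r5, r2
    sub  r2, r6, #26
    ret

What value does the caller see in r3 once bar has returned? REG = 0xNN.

REG = 0x83

prologue: push r0 → mem[0x86]=0x57, sp=0x86
prologue: push r4 → mem[0x85]=0x20, sp=0x85
body[0] add  r1, r3, r3 → r1=0x5c
body[1] add  r4, r0, #4 → r4=0x5b
body[2] mov  r3, #0x83 → r3=0x83
body[3] sub  r0, r3, #50 → r0=0x51
body[4] mov  r0, #0xfd → r0=0xfd
body[5] sub  r0, r5, #44 → r0=0x7d
body[6] add  r4, r5, r2 → r4=0xab
body[7] sub  r2, r6, #26 → r2=0xd4
epilogue: pop r4=0x20, sp=0x86
epilogue: pop r0=0x57, sp=0x87
r3 is caller-saved → body value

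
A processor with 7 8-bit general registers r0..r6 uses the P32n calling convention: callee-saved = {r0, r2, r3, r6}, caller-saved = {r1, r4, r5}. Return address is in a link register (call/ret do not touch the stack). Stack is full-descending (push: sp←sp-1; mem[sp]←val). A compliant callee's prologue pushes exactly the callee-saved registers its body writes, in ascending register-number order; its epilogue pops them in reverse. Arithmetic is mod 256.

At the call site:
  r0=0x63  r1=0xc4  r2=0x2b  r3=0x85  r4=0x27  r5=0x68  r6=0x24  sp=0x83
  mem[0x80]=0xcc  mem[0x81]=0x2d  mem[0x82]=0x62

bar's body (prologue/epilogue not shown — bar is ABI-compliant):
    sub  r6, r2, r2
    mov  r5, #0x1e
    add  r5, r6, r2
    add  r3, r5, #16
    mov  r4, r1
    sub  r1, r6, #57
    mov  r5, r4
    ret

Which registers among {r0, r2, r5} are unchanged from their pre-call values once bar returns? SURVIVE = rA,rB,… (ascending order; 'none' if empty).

prologue: push r3 -> mem[0x82]=0x85, sp=0x82
prologue: push r6 -> mem[0x81]=0x24, sp=0x81
body[0] sub  r6, r2, r2 -> r6=0x00
body[1] mov  r5, #0x1e -> r5=0x1e
body[2] add  r5, r6, r2 -> r5=0x2b
body[3] add  r3, r5, #16 -> r3=0x3b
body[4] mov  r4, r1 -> r4=0xc4
body[5] sub  r1, r6, #57 -> r1=0xc7
body[6] mov  r5, r4 -> r5=0xc4
epilogue: pop r6=0x24, sp=0x82
epilogue: pop r3=0x85, sp=0x83
r0: callee-saved, written=False
r2: callee-saved, written=False
r5: caller-saved, written=True

SURVIVE = r0,r2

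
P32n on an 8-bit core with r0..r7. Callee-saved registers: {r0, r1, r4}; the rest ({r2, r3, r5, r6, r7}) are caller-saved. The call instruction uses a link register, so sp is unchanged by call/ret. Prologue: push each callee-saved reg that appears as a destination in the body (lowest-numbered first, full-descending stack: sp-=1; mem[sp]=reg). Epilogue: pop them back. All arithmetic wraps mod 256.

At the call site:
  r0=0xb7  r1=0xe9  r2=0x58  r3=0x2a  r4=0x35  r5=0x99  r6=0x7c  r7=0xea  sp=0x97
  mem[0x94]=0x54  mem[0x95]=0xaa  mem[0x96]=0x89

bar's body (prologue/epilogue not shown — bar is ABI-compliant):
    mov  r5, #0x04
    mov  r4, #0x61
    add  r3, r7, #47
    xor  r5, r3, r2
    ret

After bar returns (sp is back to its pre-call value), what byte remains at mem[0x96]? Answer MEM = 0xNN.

MEM = 0x35

prologue: push r4 -> mem[0x96]=0x35, sp=0x96
body[0] mov  r5, #0x04 -> r5=0x04
body[1] mov  r4, #0x61 -> r4=0x61
body[2] add  r3, r7, #47 -> r3=0x19
body[3] xor  r5, r3, r2 -> r5=0x41
epilogue: pop r4=0x35, sp=0x97
prologue pushed ['r4'] at ['0x96']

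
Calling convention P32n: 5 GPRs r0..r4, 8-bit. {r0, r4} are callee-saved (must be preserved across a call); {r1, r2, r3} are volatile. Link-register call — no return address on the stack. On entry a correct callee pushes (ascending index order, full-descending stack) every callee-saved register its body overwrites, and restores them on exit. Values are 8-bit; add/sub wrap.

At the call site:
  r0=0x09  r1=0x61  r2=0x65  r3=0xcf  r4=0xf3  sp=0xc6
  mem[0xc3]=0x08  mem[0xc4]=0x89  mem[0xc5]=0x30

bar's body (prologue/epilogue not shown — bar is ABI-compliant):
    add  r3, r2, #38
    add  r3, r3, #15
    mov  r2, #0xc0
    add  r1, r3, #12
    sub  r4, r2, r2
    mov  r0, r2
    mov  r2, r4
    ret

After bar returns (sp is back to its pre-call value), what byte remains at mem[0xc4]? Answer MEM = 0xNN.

prologue: push r0 -> mem[0xc5]=0x09, sp=0xc5
prologue: push r4 -> mem[0xc4]=0xf3, sp=0xc4
body[0] add  r3, r2, #38 -> r3=0x8b
body[1] add  r3, r3, #15 -> r3=0x9a
body[2] mov  r2, #0xc0 -> r2=0xc0
body[3] add  r1, r3, #12 -> r1=0xa6
body[4] sub  r4, r2, r2 -> r4=0x00
body[5] mov  r0, r2 -> r0=0xc0
body[6] mov  r2, r4 -> r2=0x00
epilogue: pop r4=0xf3, sp=0xc5
epilogue: pop r0=0x09, sp=0xc6
prologue pushed ['r0', 'r4'] at ['0xc5', '0xc4']

MEM = 0xf3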